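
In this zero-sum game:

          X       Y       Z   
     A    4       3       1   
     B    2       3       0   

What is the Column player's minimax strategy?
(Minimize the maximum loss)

Column should play Z, value = 1

Work:
Column player minimizes Row's maximum payoff:
Column X: max payoff to Row = 4
Column Y: max payoff to Row = 3
Column Z: max payoff to Row = 1
Minimum is 1, achieved by column Z.
Minimax strategy: Z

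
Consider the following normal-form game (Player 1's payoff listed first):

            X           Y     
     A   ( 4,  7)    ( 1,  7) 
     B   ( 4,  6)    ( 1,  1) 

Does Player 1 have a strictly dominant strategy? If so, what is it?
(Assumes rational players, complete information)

No strictly dominant strategy exists for Player 1

Work:
A strategy strictly dominates another if it gives a strictly higher payoff against every opponent action. Compare each pair of P1's strategies column-by-column:
  A vs B: [4 vs 4, 1 vs 1] → A does not strictly dominate B (column X: 4 ≤ 4)
  B vs A: [4 vs 4, 1 vs 1] → B does not strictly dominate A (column X: 4 ≤ 4)
No single strategy strictly dominates all others → no strictly dominant strategy.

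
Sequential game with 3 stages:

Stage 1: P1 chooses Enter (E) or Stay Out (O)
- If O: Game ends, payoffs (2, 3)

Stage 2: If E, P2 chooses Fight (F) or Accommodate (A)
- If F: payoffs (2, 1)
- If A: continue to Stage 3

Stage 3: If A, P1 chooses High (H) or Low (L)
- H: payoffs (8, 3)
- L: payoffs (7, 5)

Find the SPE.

SPE: (E, A, H); Outcome (8, 3)

Work:
Stage 3: P1 chooses H (8 vs 7)
Stage 2: P2: F->1, A->3 (anticipating H). Choose A
Stage 1: P1: O->2, E->8 (anticipating A, H). Choose E
SPE path: E -> A -> H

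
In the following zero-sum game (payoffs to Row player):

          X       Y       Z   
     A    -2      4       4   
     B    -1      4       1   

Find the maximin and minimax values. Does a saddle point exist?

Maximin = -1, Minimax = -1, Saddle: True

Work:
Row minimums: [-2, -1] → maximin = -1
Column maximums: [-1, 4, 4] → minimax = -1
Saddle point exists! Game value = -1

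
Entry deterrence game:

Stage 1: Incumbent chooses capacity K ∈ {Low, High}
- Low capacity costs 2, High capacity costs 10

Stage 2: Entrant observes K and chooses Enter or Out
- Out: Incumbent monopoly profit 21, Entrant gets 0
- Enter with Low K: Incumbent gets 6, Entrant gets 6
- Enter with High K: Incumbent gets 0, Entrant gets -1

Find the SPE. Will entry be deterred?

SPE: (High, Enter|Low, Out|High); Entry deterred. Incumbent net profit = 11

Work:
After Low K: Entrant enters (6 > 0)
After High K: Entrant stays out (-1 < 0)
Incumbent: Low → 6−2=4, High → 21−10=11
Incumbent chooses High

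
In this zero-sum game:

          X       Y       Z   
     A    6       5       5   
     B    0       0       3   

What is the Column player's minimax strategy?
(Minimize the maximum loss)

Column should play Y or Z (all achieve the minimum), value = 5

Work:
Column player minimizes Row's maximum payoff:
Column X: max payoff to Row = 6
Column Y: max payoff to Row = 5
Column Z: max payoff to Row = 5
Minimum is 5, achieved by columns Y, Z (tied).
Each of Y or Z is a minimax strategy.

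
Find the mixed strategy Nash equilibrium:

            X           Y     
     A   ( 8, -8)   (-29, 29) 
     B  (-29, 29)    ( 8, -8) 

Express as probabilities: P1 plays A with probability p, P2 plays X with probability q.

p = 0.5, q = 0.5

Work:
Find probabilities that make opponent indifferent:
P2 chooses q to make P1 indifferent between A and B
P1 chooses p to make P2 indifferent between X and Y
Mixed NE: P1 plays (A: 0.5, B: 0.5), P2 plays (X: 0.5, Y: 0.5)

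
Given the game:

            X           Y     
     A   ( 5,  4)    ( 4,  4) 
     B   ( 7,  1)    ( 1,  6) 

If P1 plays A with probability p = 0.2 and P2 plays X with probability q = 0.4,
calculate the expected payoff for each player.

E[P1] = 3.6, E[P2] = 4.0

Work:
E[P1] = p·q·π₁(A,X) + p·(1-q)·π₁(A,Y) + (1-p)·q·π₁(B,X) + (1-p)·(1-q)·π₁(B,Y)
= 0.2·0.4·5 + 0.2·0.6·4 + 0.8·0.4·7 + 0.8·0.6·1
= 3.6

E[P2] = 4.0 (similar calculation)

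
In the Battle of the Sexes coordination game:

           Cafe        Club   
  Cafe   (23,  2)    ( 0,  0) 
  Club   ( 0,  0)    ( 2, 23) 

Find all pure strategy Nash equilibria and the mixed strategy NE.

Pure NE: (Cafe, Cafe) and (Club, Club); Mixed NE: p = 0.92, q = 0.08

Work:
Check pure NE:
(Cafe, Cafe): (23, 2) - no unilateral deviation beneficial
(Club, Club): (2, 23) - no unilateral deviation beneficial
Mixed NE: P1 plays Cafe with p = 0.92, P2 plays Cafe with q = 0.08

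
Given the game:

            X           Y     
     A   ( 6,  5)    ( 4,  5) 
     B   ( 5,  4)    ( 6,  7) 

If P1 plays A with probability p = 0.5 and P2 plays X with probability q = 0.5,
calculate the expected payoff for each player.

E[P1] = 5.25, E[P2] = 5.25

Work:
E[P1] = p·q·π₁(A,X) + p·(1-q)·π₁(A,Y) + (1-p)·q·π₁(B,X) + (1-p)·(1-q)·π₁(B,Y)
= 0.5·0.5·6 + 0.5·0.5·4 + 0.5·0.5·5 + 0.5·0.5·6
= 5.25

E[P2] = 5.25 (similar calculation)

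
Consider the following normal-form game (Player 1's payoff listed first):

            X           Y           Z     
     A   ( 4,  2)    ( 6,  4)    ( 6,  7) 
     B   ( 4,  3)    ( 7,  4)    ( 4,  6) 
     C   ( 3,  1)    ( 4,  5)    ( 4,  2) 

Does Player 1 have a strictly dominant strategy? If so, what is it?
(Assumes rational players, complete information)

No strictly dominant strategy exists for Player 1

Work:
A strategy strictly dominates another if it gives a strictly higher payoff against every opponent action. Compare each pair of P1's strategies column-by-column:
  A vs B: [4 vs 4, 6 vs 7, 6 vs 4] → A does not strictly dominate B (column X: 4 ≤ 4)
  A vs C: [4 vs 3, 6 vs 4, 6 vs 4] → A strictly dominates C
  B vs A: [4 vs 4, 7 vs 6, 4 vs 6] → B does not strictly dominate A (column X: 4 ≤ 4)
  B vs C: [4 vs 3, 7 vs 4, 4 vs 4] → B does not strictly dominate C (column Z: 4 ≤ 4)
  C vs A: [3 vs 4, 4 vs 6, 4 vs 6] → C does not strictly dominate A (column X: 3 ≤ 4)
  C vs B: [3 vs 4, 4 vs 7, 4 vs 4] → C does not strictly dominate B (column X: 3 ≤ 4)
No single strategy strictly dominates all others → no strictly dominant strategy.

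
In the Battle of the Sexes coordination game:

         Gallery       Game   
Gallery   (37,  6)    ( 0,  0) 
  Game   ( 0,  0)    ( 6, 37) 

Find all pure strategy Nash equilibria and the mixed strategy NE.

Pure NE: (Gallery, Gallery) and (Game, Game); Mixed NE: p = 0.8605, q = 0.1395

Work:
Check pure NE:
(Gallery, Gallery): (37, 6) - no unilateral deviation beneficial
(Game, Game): (6, 37) - no unilateral deviation beneficial
Mixed NE: P1 plays Gallery with p = 0.8605, P2 plays Gallery with q = 0.1395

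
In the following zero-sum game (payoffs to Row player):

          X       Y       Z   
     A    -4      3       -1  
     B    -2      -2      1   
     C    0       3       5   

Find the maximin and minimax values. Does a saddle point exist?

Maximin = 0, Minimax = 0, Saddle: True

Work:
Row minimums: [-4, -2, 0] → maximin = 0
Column maximums: [0, 3, 5] → minimax = 0
Saddle point exists! Game value = 0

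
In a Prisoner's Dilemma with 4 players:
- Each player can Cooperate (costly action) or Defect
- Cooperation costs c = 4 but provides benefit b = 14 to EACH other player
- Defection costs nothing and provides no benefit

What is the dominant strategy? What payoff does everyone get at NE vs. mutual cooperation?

Dominant: Defect; NE payoff = 0; Coop payoff = 38

Work:
Defect dominates (saves cost c = 4, benefit to others is external)
NE: All defect → everyone gets 0
If all cooperate: each receives (3)×14 - 4 = 38
Social dilemma: 38 > 0 but NE gives 0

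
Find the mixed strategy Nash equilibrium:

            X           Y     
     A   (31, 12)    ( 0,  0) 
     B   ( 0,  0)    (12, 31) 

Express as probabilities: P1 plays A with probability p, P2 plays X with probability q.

p = 0.7209, q = 0.2791

Work:
Find probabilities that make opponent indifferent:
P2 chooses q to make P1 indifferent between A and B
P1 chooses p to make P2 indifferent between X and Y
Mixed NE: P1 plays (A: 0.7209, B: 0.2791), P2 plays (X: 0.2791, Y: 0.7209)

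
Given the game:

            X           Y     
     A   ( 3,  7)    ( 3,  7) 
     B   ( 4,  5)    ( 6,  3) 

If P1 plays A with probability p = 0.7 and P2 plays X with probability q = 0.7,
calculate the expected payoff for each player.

E[P1] = 3.48, E[P2] = 6.22

Work:
E[P1] = p·q·π₁(A,X) + p·(1-q)·π₁(A,Y) + (1-p)·q·π₁(B,X) + (1-p)·(1-q)·π₁(B,Y)
= 0.7·0.7·3 + 0.7·0.3·3 + 0.3·0.7·4 + 0.3·0.3·6
= 3.48

E[P2] = 6.22 (similar calculation)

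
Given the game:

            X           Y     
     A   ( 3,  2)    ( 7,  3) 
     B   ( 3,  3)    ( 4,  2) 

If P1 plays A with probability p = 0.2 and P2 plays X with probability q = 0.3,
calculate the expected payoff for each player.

E[P1] = 4.12, E[P2] = 2.38

Work:
E[P1] = p·q·π₁(A,X) + p·(1-q)·π₁(A,Y) + (1-p)·q·π₁(B,X) + (1-p)·(1-q)·π₁(B,Y)
= 0.2·0.3·3 + 0.2·0.7·7 + 0.8·0.3·3 + 0.8·0.7·4
= 4.12

E[P2] = 2.38 (similar calculation)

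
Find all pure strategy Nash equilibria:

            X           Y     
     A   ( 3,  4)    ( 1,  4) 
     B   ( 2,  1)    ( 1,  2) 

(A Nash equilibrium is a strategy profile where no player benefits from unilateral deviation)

Nash equilibrium: (A, X), (A, Y), (B, Y)

Work:
Best responses:
  P1 vs X: payoffs [3, 2] → best response A (payoff 3)
  P1 vs Y: payoffs [1, 1] → best response A/B (payoff 1)
  P2 vs A: payoffs [4, 4] → best response X/Y (payoff 4)
  P2 vs B: payoffs [1, 2] → best response Y (payoff 2)
Mutual best responses: (A,X), (A,Y), (B,Y) → Nash equilibria.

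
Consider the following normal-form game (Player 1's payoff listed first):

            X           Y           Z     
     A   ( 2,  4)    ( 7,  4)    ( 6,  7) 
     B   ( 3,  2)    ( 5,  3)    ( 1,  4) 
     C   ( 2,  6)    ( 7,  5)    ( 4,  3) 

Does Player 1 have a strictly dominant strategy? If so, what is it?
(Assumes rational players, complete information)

No strictly dominant strategy exists for Player 1

Work:
A strategy strictly dominates another if it gives a strictly higher payoff against every opponent action. Compare each pair of P1's strategies column-by-column:
  A vs B: [2 vs 3, 7 vs 5, 6 vs 1] → A does not strictly dominate B (column X: 2 ≤ 3)
  A vs C: [2 vs 2, 7 vs 7, 6 vs 4] → A does not strictly dominate C (column X: 2 ≤ 2)
  B vs A: [3 vs 2, 5 vs 7, 1 vs 6] → B does not strictly dominate A (column Y: 5 ≤ 7)
  B vs C: [3 vs 2, 5 vs 7, 1 vs 4] → B does not strictly dominate C (column Y: 5 ≤ 7)
  C vs A: [2 vs 2, 7 vs 7, 4 vs 6] → C does not strictly dominate A (column X: 2 ≤ 2)
  C vs B: [2 vs 3, 7 vs 5, 4 vs 1] → C does not strictly dominate B (column X: 2 ≤ 3)
No single strategy strictly dominates all others → no strictly dominant strategy.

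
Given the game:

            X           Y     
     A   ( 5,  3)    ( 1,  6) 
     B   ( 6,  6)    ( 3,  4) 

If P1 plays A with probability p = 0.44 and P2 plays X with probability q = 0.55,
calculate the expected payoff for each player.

E[P1] = 4.012, E[P2] = 4.77

Work:
E[P1] = p·q·π₁(A,X) + p·(1-q)·π₁(A,Y) + (1-p)·q·π₁(B,X) + (1-p)·(1-q)·π₁(B,Y)
= 0.44·0.55·5 + 0.44·0.45·1 + 0.56·0.55·6 + 0.56·0.45·3
= 4.012

E[P2] = 4.77 (similar calculation)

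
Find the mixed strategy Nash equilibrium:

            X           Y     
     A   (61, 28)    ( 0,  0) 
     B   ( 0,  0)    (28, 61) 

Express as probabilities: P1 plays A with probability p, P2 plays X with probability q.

p = 0.6854, q = 0.3146

Work:
Find probabilities that make opponent indifferent:
P2 chooses q to make P1 indifferent between A and B
P1 chooses p to make P2 indifferent between X and Y
Mixed NE: P1 plays (A: 0.6854, B: 0.3146), P2 plays (X: 0.3146, Y: 0.6854)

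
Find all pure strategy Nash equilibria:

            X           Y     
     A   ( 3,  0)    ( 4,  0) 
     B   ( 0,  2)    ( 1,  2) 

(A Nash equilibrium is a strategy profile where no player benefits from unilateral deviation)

Nash equilibrium: (A, X), (A, Y)

Work:
Best responses:
  P1 vs X: payoffs [3, 0] → best response A (payoff 3)
  P1 vs Y: payoffs [4, 1] → best response A (payoff 4)
  P2 vs A: payoffs [0, 0] → best response X/Y (payoff 0)
  P2 vs B: payoffs [2, 2] → best response X/Y (payoff 2)
Mutual best responses: (A,X), (A,Y) → Nash equilibria.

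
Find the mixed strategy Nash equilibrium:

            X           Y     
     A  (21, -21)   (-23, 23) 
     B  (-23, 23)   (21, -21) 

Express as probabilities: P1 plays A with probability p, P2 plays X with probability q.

p = 0.5, q = 0.5

Work:
Find probabilities that make opponent indifferent:
P2 chooses q to make P1 indifferent between A and B
P1 chooses p to make P2 indifferent between X and Y
Mixed NE: P1 plays (A: 0.5, B: 0.5), P2 plays (X: 0.5, Y: 0.5)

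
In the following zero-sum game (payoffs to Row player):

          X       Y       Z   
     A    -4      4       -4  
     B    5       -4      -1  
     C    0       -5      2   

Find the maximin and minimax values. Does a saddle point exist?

Maximin = -4, Minimax = 2, Saddle: False

Work:
Row minimums: [-4, -4, -5] → maximin = -4
Column maximums: [5, 4, 2] → minimax = 2
No saddle point (maximin ≠ minimax). Mixed strategy needed.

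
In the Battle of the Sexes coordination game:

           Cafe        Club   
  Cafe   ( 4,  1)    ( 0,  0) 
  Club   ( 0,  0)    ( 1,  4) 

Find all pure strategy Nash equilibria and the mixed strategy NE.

Pure NE: (Cafe, Cafe) and (Club, Club); Mixed NE: p = 0.8, q = 0.2

Work:
Check pure NE:
(Cafe, Cafe): (4, 1) - no unilateral deviation beneficial
(Club, Club): (1, 4) - no unilateral deviation beneficial
Mixed NE: P1 plays Cafe with p = 0.8, P2 plays Cafe with q = 0.2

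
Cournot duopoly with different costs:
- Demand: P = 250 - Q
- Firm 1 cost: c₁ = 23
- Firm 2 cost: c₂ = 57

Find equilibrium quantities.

q₁* = 87.0, q₂* = 53.0

Work:
Reaction: q₁ = (250 - 23 - q₂)/2
Reaction: q₂ = (250 - 57 - q₁)/2
Solve simultaneously:
q₁* = (250 - 2×23 + 57)/3 = 87.0
q₂* = (250 - 2×57 + 23)/3 = 53.0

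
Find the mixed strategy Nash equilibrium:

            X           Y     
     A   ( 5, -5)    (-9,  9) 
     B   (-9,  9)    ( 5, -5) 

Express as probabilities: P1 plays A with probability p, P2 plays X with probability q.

p = 0.5, q = 0.5

Work:
Find probabilities that make opponent indifferent:
P2 chooses q to make P1 indifferent between A and B
P1 chooses p to make P2 indifferent between X and Y
Mixed NE: P1 plays (A: 0.5, B: 0.5), P2 plays (X: 0.5, Y: 0.5)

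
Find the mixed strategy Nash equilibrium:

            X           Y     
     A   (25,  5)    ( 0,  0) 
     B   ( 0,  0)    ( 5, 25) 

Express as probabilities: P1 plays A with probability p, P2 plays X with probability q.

p = 0.8333, q = 0.1667

Work:
Find probabilities that make opponent indifferent:
P2 chooses q to make P1 indifferent between A and B
P1 chooses p to make P2 indifferent between X and Y
Mixed NE: P1 plays (A: 0.8333, B: 0.1667), P2 plays (X: 0.1667, Y: 0.8333)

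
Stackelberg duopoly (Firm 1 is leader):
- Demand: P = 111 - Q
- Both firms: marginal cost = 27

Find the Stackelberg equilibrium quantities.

q₁* (leader) = 42.0, q₂* (follower) = 21.0

Work:
Follower's reaction: q₂ = (a - c - q₁)/2
Leader substitutes: π₁ = q₁·(a - q₁ - (a-c-q₁)/2 - c)
FOC: q₁* = (111 - 27)/2 = 42.00
Then: q₂* = (111 - 27 - 42.0)/2 = 21.00
Leader has first-mover advantage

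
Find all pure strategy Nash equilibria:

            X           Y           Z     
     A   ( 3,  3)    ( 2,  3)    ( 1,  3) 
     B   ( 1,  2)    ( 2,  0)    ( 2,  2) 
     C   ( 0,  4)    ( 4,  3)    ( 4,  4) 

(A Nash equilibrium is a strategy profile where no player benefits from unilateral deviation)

Nash equilibrium: (A, X), (C, Z)

Work:
Best responses:
  P1 vs X: payoffs [3, 1, 0] → best response A (payoff 3)
  P1 vs Y: payoffs [2, 2, 4] → best response C (payoff 4)
  P1 vs Z: payoffs [1, 2, 4] → best response C (payoff 4)
  P2 vs A: payoffs [3, 3, 3] → best response X/Y/Z (payoff 3)
  P2 vs B: payoffs [2, 0, 2] → best response X/Z (payoff 2)
  P2 vs C: payoffs [4, 3, 4] → best response X/Z (payoff 4)
Mutual best responses: (A,X), (C,Z) → Nash equilibria.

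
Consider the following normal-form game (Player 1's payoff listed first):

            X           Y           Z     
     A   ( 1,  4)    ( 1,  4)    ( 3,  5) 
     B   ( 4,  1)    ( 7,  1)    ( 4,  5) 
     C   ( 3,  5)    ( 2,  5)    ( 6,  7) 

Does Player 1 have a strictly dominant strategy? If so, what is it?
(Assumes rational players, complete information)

No strictly dominant strategy exists for Player 1

Work:
A strategy strictly dominates another if it gives a strictly higher payoff against every opponent action. Compare each pair of P1's strategies column-by-column:
  A vs B: [1 vs 4, 1 vs 7, 3 vs 4] → A does not strictly dominate B (column X: 1 ≤ 4)
  A vs C: [1 vs 3, 1 vs 2, 3 vs 6] → A does not strictly dominate C (column X: 1 ≤ 3)
  B vs A: [4 vs 1, 7 vs 1, 4 vs 3] → B strictly dominates A
  B vs C: [4 vs 3, 7 vs 2, 4 vs 6] → B does not strictly dominate C (column Z: 4 ≤ 6)
  C vs A: [3 vs 1, 2 vs 1, 6 vs 3] → C strictly dominates A
  C vs B: [3 vs 4, 2 vs 7, 6 vs 4] → C does not strictly dominate B (column X: 3 ≤ 4)
No single strategy strictly dominates all others → no strictly dominant strategy.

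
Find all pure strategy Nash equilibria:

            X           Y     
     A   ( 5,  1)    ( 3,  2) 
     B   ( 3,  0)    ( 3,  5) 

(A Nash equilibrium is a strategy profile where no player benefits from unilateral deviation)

Nash equilibrium: (A, Y), (B, Y)

Work:
Best responses:
  P1 vs X: payoffs [5, 3] → best response A (payoff 5)
  P1 vs Y: payoffs [3, 3] → best response A/B (payoff 3)
  P2 vs A: payoffs [1, 2] → best response Y (payoff 2)
  P2 vs B: payoffs [0, 5] → best response Y (payoff 5)
Mutual best responses: (A,Y), (B,Y) → Nash equilibria.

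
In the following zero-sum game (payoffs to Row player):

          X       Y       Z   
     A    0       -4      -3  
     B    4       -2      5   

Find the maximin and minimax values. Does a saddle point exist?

Maximin = -2, Minimax = -2, Saddle: True

Work:
Row minimums: [-4, -2] → maximin = -2
Column maximums: [4, -2, 5] → minimax = -2
Saddle point exists! Game value = -2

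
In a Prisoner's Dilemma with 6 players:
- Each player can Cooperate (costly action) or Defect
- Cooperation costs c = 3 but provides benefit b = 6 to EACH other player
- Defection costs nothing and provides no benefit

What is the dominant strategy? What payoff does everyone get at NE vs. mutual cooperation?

Dominant: Defect; NE payoff = 0; Coop payoff = 27

Work:
Defect dominates (saves cost c = 3, benefit to others is external)
NE: All defect → everyone gets 0
If all cooperate: each receives (5)×6 - 3 = 27
Social dilemma: 27 > 0 but NE gives 0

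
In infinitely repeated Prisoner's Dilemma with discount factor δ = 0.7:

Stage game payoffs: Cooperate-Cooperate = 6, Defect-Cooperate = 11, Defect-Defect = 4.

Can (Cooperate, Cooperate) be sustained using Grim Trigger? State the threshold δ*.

δ* = 0.7143; since δ = 0.7 < 0.7143, cooperation cannot be sustained

Work:
For Grim Trigger:
Cooperate forever: 6/(1-δ)
Defect then punished: 11 + 4·δ/(1-δ)
Need: 6/(1-δ) ≥ 11 + 4·δ/(1-δ)
Solving: δ ≥ (T-R)/(T-P) = (11-6)/(11-4) = 0.7143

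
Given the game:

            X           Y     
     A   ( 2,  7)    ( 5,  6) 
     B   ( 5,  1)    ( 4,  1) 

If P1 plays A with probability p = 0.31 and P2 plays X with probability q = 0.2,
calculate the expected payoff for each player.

E[P1] = 4.262, E[P2] = 2.612

Work:
E[P1] = p·q·π₁(A,X) + p·(1-q)·π₁(A,Y) + (1-p)·q·π₁(B,X) + (1-p)·(1-q)·π₁(B,Y)
= 0.31·0.2·2 + 0.31·0.8·5 + 0.69·0.2·5 + 0.69·0.8·4
= 4.262

E[P2] = 2.612 (similar calculation)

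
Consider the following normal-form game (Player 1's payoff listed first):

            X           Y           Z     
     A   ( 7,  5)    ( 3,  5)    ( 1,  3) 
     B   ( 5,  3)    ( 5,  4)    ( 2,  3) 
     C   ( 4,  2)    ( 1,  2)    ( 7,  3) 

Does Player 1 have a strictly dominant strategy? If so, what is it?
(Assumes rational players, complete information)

No strictly dominant strategy exists for Player 1

Work:
A strategy strictly dominates another if it gives a strictly higher payoff against every opponent action. Compare each pair of P1's strategies column-by-column:
  A vs B: [7 vs 5, 3 vs 5, 1 vs 2] → A does not strictly dominate B (column Y: 3 ≤ 5)
  A vs C: [7 vs 4, 3 vs 1, 1 vs 7] → A does not strictly dominate C (column Z: 1 ≤ 7)
  B vs A: [5 vs 7, 5 vs 3, 2 vs 1] → B does not strictly dominate A (column X: 5 ≤ 7)
  B vs C: [5 vs 4, 5 vs 1, 2 vs 7] → B does not strictly dominate C (column Z: 2 ≤ 7)
  C vs A: [4 vs 7, 1 vs 3, 7 vs 1] → C does not strictly dominate A (column X: 4 ≤ 7)
  C vs B: [4 vs 5, 1 vs 5, 7 vs 2] → C does not strictly dominate B (column X: 4 ≤ 5)
No single strategy strictly dominates all others → no strictly dominant strategy.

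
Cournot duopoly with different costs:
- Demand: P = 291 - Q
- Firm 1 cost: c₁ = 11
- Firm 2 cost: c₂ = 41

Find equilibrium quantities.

q₁* = 103.33, q₂* = 73.33

Work:
Reaction: q₁ = (291 - 11 - q₂)/2
Reaction: q₂ = (291 - 41 - q₁)/2
Solve simultaneously:
q₁* = (291 - 2×11 + 41)/3 = 103.33
q₂* = (291 - 2×41 + 11)/3 = 73.33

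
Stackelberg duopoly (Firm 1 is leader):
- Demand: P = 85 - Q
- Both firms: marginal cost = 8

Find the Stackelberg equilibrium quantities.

q₁* (leader) = 38.5, q₂* (follower) = 19.25

Work:
Follower's reaction: q₂ = (a - c - q₁)/2
Leader substitutes: π₁ = q₁·(a - q₁ - (a-c-q₁)/2 - c)
FOC: q₁* = (85 - 8)/2 = 38.50
Then: q₂* = (85 - 8 - 38.5)/2 = 19.25
Leader has first-mover advantage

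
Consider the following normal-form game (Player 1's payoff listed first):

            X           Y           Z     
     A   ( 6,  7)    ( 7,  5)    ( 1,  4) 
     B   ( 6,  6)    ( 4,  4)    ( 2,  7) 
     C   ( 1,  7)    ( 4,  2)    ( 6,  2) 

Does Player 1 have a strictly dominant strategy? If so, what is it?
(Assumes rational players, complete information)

No strictly dominant strategy exists for Player 1

Work:
A strategy strictly dominates another if it gives a strictly higher payoff against every opponent action. Compare each pair of P1's strategies column-by-column:
  A vs B: [6 vs 6, 7 vs 4, 1 vs 2] → A does not strictly dominate B (column X: 6 ≤ 6)
  A vs C: [6 vs 1, 7 vs 4, 1 vs 6] → A does not strictly dominate C (column Z: 1 ≤ 6)
  B vs A: [6 vs 6, 4 vs 7, 2 vs 1] → B does not strictly dominate A (column X: 6 ≤ 6)
  B vs C: [6 vs 1, 4 vs 4, 2 vs 6] → B does not strictly dominate C (column Y: 4 ≤ 4)
  C vs A: [1 vs 6, 4 vs 7, 6 vs 1] → C does not strictly dominate A (column X: 1 ≤ 6)
  C vs B: [1 vs 6, 4 vs 4, 6 vs 2] → C does not strictly dominate B (column X: 1 ≤ 6)
No single strategy strictly dominates all others → no strictly dominant strategy.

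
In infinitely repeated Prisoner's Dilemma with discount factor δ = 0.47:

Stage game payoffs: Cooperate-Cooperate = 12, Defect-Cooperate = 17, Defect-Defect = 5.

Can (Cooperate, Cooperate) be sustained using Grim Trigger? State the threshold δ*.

δ* = 0.4167; since δ = 0.47 ≥ 0.4167, cooperation can be sustained

Work:
For Grim Trigger:
Cooperate forever: 12/(1-δ)
Defect then punished: 17 + 5·δ/(1-δ)
Need: 12/(1-δ) ≥ 17 + 5·δ/(1-δ)
Solving: δ ≥ (T-R)/(T-P) = (17-12)/(17-5) = 0.4167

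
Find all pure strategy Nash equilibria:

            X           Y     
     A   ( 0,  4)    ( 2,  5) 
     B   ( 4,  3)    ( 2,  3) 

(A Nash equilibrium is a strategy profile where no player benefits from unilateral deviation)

Nash equilibrium: (A, Y), (B, X), (B, Y)

Work:
Best responses:
  P1 vs X: payoffs [0, 4] → best response B (payoff 4)
  P1 vs Y: payoffs [2, 2] → best response A/B (payoff 2)
  P2 vs A: payoffs [4, 5] → best response Y (payoff 5)
  P2 vs B: payoffs [3, 3] → best response X/Y (payoff 3)
Mutual best responses: (A,Y), (B,X), (B,Y) → Nash equilibria.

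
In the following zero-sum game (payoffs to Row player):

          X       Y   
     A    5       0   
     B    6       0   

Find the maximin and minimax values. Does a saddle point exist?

Maximin = 0, Minimax = 0, Saddle: True

Work:
Row minimums: [0, 0] → maximin = 0
Column maximums: [6, 0] → minimax = 0
Saddle point exists! Game value = 0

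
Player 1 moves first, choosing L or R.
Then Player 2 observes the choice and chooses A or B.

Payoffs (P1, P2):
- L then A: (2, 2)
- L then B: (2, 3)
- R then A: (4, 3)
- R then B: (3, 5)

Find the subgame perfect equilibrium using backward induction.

P1 plays R, P2 plays B after L and B after R; Payoff (3, 5)

Work:
Backward induction:
After L: P2 chooses B → P1 gets 2
After R: P2 chooses B → P1 gets 3
P1 chooses R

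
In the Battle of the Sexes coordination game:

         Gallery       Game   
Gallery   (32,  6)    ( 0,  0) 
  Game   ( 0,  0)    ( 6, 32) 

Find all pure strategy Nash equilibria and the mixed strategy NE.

Pure NE: (Gallery, Gallery) and (Game, Game); Mixed NE: p = 0.8421, q = 0.1579

Work:
Check pure NE:
(Gallery, Gallery): (32, 6) - no unilateral deviation beneficial
(Game, Game): (6, 32) - no unilateral deviation beneficial
Mixed NE: P1 plays Gallery with p = 0.8421, P2 plays Gallery with q = 0.1579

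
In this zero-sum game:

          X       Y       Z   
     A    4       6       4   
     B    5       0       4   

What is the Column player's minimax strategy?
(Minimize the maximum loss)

Column should play Z, value = 4

Work:
Column player minimizes Row's maximum payoff:
Column X: max payoff to Row = 5
Column Y: max payoff to Row = 6
Column Z: max payoff to Row = 4
Minimum is 4, achieved by column Z.
Minimax strategy: Z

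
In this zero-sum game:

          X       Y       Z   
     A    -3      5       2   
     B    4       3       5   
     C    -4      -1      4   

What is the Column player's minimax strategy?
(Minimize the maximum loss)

Column should play X, value = 4

Work:
Column player minimizes Row's maximum payoff:
Column X: max payoff to Row = 4
Column Y: max payoff to Row = 5
Column Z: max payoff to Row = 5
Minimum is 4, achieved by column X.
Minimax strategy: X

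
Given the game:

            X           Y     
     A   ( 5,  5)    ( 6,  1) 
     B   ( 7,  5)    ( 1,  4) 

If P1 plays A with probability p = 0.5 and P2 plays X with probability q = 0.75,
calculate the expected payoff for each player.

E[P1] = 5.375, E[P2] = 4.375

Work:
E[P1] = p·q·π₁(A,X) + p·(1-q)·π₁(A,Y) + (1-p)·q·π₁(B,X) + (1-p)·(1-q)·π₁(B,Y)
= 0.5·0.75·5 + 0.5·0.25·6 + 0.5·0.75·7 + 0.5·0.25·1
= 5.375

E[P2] = 4.375 (similar calculation)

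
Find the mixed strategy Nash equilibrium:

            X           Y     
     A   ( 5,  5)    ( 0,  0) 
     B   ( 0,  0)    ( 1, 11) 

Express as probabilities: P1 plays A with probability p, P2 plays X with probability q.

p = 0.6875, q = 0.1667

Work:
Find probabilities that make opponent indifferent:
P2 chooses q to make P1 indifferent between A and B
P1 chooses p to make P2 indifferent between X and Y
Mixed NE: P1 plays (A: 0.6875, B: 0.3125), P2 plays (X: 0.1667, Y: 0.8333)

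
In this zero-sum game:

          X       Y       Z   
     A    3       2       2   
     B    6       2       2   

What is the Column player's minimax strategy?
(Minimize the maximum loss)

Column should play Y or Z (all achieve the minimum), value = 2

Work:
Column player minimizes Row's maximum payoff:
Column X: max payoff to Row = 6
Column Y: max payoff to Row = 2
Column Z: max payoff to Row = 2
Minimum is 2, achieved by columns Y, Z (tied).
Each of Y or Z is a minimax strategy.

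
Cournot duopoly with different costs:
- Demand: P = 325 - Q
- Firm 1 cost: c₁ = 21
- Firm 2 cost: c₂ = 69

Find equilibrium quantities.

q₁* = 117.33, q₂* = 69.33

Work:
Reaction: q₁ = (325 - 21 - q₂)/2
Reaction: q₂ = (325 - 69 - q₁)/2
Solve simultaneously:
q₁* = (325 - 2×21 + 69)/3 = 117.33
q₂* = (325 - 2×69 + 21)/3 = 69.33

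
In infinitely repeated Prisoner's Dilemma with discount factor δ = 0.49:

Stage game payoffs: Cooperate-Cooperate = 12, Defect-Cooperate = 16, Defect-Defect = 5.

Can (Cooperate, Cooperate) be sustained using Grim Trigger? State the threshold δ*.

δ* = 0.3636; since δ = 0.49 ≥ 0.3636, cooperation can be sustained

Work:
For Grim Trigger:
Cooperate forever: 12/(1-δ)
Defect then punished: 16 + 5·δ/(1-δ)
Need: 12/(1-δ) ≥ 16 + 5·δ/(1-δ)
Solving: δ ≥ (T-R)/(T-P) = (16-12)/(16-5) = 0.3636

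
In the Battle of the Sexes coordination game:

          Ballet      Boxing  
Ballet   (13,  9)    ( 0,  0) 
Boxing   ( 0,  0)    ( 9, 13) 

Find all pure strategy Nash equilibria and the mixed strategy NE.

Pure NE: (Ballet, Ballet) and (Boxing, Boxing); Mixed NE: p = 0.5909, q = 0.4091

Work:
Check pure NE:
(Ballet, Ballet): (13, 9) - no unilateral deviation beneficial
(Boxing, Boxing): (9, 13) - no unilateral deviation beneficial
Mixed NE: P1 plays Ballet with p = 0.5909, P2 plays Ballet with q = 0.4091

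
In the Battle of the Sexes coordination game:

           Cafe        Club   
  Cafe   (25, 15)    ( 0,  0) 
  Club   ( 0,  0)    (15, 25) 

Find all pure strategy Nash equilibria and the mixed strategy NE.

Pure NE: (Cafe, Cafe) and (Club, Club); Mixed NE: p = 0.625, q = 0.375

Work:
Check pure NE:
(Cafe, Cafe): (25, 15) - no unilateral deviation beneficial
(Club, Club): (15, 25) - no unilateral deviation beneficial
Mixed NE: P1 plays Cafe with p = 0.625, P2 plays Cafe with q = 0.375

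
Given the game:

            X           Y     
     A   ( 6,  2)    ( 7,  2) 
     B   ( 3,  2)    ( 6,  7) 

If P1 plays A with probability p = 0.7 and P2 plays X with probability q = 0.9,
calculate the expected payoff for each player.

E[P1] = 5.26, E[P2] = 2.15

Work:
E[P1] = p·q·π₁(A,X) + p·(1-q)·π₁(A,Y) + (1-p)·q·π₁(B,X) + (1-p)·(1-q)·π₁(B,Y)
= 0.7·0.9·6 + 0.7·0.1·7 + 0.3·0.9·3 + 0.3·0.1·6
= 5.26

E[P2] = 2.15 (similar calculation)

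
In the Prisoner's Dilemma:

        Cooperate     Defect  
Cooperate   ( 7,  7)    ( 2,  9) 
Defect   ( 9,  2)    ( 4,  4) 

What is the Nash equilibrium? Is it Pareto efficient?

(Defect, Defect) is NE; not Pareto efficient

Work:
Defect dominates Cooperate for both players:
If P2 cooperates: Defect (9) > Cooperate (7)
If P2 defects: Defect (4) > Cooperate (2)
NE: (Defect, Defect) with payoff (4, 4)
But (Cooperate, Cooperate) = (7, 7) Pareto dominates (4, 4)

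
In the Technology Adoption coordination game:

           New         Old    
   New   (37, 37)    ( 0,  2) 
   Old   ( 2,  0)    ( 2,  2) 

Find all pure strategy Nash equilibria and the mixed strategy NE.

Pure NE: (New, New) and (Old, Old); Mixed NE: p = 0.0541, q = 0.0541

Work:
Check pure NE:
(New, New): (37, 37) - no unilateral deviation beneficial
(Old, Old): (2, 2) - no unilateral deviation beneficial
Mixed NE: P1 plays New with p = 0.0541, P2 plays New with q = 0.0541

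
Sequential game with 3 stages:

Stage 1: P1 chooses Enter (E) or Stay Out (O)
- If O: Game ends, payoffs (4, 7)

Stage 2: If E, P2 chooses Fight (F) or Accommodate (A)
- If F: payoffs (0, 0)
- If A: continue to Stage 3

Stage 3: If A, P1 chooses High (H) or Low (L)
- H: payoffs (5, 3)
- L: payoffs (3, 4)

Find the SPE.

SPE: (E, A, H); Outcome (5, 3)

Work:
Stage 3: P1 chooses H (5 vs 3)
Stage 2: P2: F->0, A->3 (anticipating H). Choose A
Stage 1: P1: O->4, E->5 (anticipating A, H). Choose E
SPE path: E -> A -> H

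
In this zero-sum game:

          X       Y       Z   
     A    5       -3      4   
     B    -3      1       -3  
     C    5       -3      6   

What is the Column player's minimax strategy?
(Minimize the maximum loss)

Column should play Y, value = 1

Work:
Column player minimizes Row's maximum payoff:
Column X: max payoff to Row = 5
Column Y: max payoff to Row = 1
Column Z: max payoff to Row = 6
Minimum is 1, achieved by column Y.
Minimax strategy: Y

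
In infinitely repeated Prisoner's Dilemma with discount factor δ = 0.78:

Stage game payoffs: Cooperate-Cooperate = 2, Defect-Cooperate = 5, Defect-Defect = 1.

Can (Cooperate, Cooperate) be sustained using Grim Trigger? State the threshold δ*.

δ* = 0.75; since δ = 0.78 ≥ 0.75, cooperation can be sustained

Work:
For Grim Trigger:
Cooperate forever: 2/(1-δ)
Defect then punished: 5 + 1·δ/(1-δ)
Need: 2/(1-δ) ≥ 5 + 1·δ/(1-δ)
Solving: δ ≥ (T-R)/(T-P) = (5-2)/(5-1) = 0.75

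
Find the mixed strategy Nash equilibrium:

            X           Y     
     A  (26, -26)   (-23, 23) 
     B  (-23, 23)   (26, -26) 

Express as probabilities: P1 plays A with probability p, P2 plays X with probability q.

p = 0.5, q = 0.5

Work:
Find probabilities that make opponent indifferent:
P2 chooses q to make P1 indifferent between A and B
P1 chooses p to make P2 indifferent between X and Y
Mixed NE: P1 plays (A: 0.5, B: 0.5), P2 plays (X: 0.5, Y: 0.5)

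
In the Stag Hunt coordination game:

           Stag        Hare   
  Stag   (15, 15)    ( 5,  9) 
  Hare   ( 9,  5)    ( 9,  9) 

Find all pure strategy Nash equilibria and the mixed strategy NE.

Pure NE: (Stag, Stag) and (Hare, Hare); Mixed NE: p = 0.4, q = 0.4

Work:
Check pure NE:
(Stag, Stag): (15, 15) - no unilateral deviation beneficial
(Hare, Hare): (9, 9) - no unilateral deviation beneficial
Mixed NE: P1 plays Stag with p = 0.4, P2 plays Stag with q = 0.4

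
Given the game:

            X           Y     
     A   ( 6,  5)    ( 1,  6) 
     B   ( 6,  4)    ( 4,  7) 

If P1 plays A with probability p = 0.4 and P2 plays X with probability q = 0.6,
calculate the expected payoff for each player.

E[P1] = 4.72, E[P2] = 5.28

Work:
E[P1] = p·q·π₁(A,X) + p·(1-q)·π₁(A,Y) + (1-p)·q·π₁(B,X) + (1-p)·(1-q)·π₁(B,Y)
= 0.4·0.6·6 + 0.4·0.4·1 + 0.6·0.6·6 + 0.6·0.4·4
= 4.72

E[P2] = 5.28 (similar calculation)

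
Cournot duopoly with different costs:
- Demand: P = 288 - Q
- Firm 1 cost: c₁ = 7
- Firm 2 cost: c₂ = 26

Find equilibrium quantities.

q₁* = 100.0, q₂* = 81.0

Work:
Reaction: q₁ = (288 - 7 - q₂)/2
Reaction: q₂ = (288 - 26 - q₁)/2
Solve simultaneously:
q₁* = (288 - 2×7 + 26)/3 = 100.0
q₂* = (288 - 2×26 + 7)/3 = 81.0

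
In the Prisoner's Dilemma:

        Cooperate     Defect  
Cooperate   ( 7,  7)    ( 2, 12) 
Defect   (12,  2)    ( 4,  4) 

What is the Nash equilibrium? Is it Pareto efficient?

(Defect, Defect) is NE; not Pareto efficient

Work:
Defect dominates Cooperate for both players:
If P2 cooperates: Defect (12) > Cooperate (7)
If P2 defects: Defect (4) > Cooperate (2)
NE: (Defect, Defect) with payoff (4, 4)
But (Cooperate, Cooperate) = (7, 7) Pareto dominates (4, 4)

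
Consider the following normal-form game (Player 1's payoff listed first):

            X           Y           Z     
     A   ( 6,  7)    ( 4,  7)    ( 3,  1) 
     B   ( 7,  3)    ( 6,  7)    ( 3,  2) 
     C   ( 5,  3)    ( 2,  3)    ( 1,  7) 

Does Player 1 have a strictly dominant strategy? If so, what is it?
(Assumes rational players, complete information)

No strictly dominant strategy exists for Player 1

Work:
A strategy strictly dominates another if it gives a strictly higher payoff against every opponent action. Compare each pair of P1's strategies column-by-column:
  A vs B: [6 vs 7, 4 vs 6, 3 vs 3] → A does not strictly dominate B (column X: 6 ≤ 7)
  A vs C: [6 vs 5, 4 vs 2, 3 vs 1] → A strictly dominates C
  B vs A: [7 vs 6, 6 vs 4, 3 vs 3] → B does not strictly dominate A (column Z: 3 ≤ 3)
  B vs C: [7 vs 5, 6 vs 2, 3 vs 1] → B strictly dominates C
  C vs A: [5 vs 6, 2 vs 4, 1 vs 3] → C does not strictly dominate A (column X: 5 ≤ 6)
  C vs B: [5 vs 7, 2 vs 6, 1 vs 3] → C does not strictly dominate B (column X: 5 ≤ 7)
No single strategy strictly dominates all others → no strictly dominant strategy.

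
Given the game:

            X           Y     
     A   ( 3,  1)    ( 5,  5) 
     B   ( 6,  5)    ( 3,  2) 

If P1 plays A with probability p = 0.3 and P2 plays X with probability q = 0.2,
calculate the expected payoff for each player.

E[P1] = 3.9, E[P2] = 3.08

Work:
E[P1] = p·q·π₁(A,X) + p·(1-q)·π₁(A,Y) + (1-p)·q·π₁(B,X) + (1-p)·(1-q)·π₁(B,Y)
= 0.3·0.2·3 + 0.3·0.8·5 + 0.7·0.2·6 + 0.7·0.8·3
= 3.9

E[P2] = 3.08 (similar calculation)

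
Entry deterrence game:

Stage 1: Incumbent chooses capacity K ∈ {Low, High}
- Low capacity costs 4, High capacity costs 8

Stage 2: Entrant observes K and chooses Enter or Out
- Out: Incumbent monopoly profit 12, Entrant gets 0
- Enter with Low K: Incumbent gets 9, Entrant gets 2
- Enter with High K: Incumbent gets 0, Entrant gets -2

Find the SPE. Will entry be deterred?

SPE: (Low, Enter|Low, Out|High); Entry not deterred. Incumbent net profit = 5, Entrant gets 2

Work:
After Low K: Entrant enters (2 > 0)
After High K: Entrant stays out (-2 < 0)
Incumbent: Low → 9−4=5, High → 12−8=4
Incumbent chooses Low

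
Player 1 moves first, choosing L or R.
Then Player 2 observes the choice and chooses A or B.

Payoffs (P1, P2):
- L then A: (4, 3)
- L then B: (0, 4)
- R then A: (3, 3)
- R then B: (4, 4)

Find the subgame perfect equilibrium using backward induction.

P1 plays R, P2 plays B after L and B after R; Payoff (4, 4)

Work:
Backward induction:
After L: P2 chooses B → P1 gets 0
After R: P2 chooses B → P1 gets 4
P1 chooses R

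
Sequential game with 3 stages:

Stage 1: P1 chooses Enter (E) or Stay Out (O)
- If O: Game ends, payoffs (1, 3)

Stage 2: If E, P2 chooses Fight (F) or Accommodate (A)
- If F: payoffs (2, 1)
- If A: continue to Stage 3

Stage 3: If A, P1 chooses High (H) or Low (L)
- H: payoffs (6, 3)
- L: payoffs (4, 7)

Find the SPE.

SPE: (E, A, H); Outcome (6, 3)

Work:
Stage 3: P1 chooses H (6 vs 4)
Stage 2: P2: F->1, A->3 (anticipating H). Choose A
Stage 1: P1: O->1, E->6 (anticipating A, H). Choose E
SPE path: E -> A -> H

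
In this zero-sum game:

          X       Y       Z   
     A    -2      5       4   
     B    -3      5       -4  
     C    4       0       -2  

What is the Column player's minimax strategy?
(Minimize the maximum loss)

Column should play X or Z (all achieve the minimum), value = 4

Work:
Column player minimizes Row's maximum payoff:
Column X: max payoff to Row = 4
Column Y: max payoff to Row = 5
Column Z: max payoff to Row = 4
Minimum is 4, achieved by columns X, Z (tied).
Each of X or Z is a minimax strategy.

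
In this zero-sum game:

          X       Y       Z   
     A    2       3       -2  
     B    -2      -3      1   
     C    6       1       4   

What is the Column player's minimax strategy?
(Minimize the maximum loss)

Column should play Y, value = 3

Work:
Column player minimizes Row's maximum payoff:
Column X: max payoff to Row = 6
Column Y: max payoff to Row = 3
Column Z: max payoff to Row = 4
Minimum is 3, achieved by column Y.
Minimax strategy: Y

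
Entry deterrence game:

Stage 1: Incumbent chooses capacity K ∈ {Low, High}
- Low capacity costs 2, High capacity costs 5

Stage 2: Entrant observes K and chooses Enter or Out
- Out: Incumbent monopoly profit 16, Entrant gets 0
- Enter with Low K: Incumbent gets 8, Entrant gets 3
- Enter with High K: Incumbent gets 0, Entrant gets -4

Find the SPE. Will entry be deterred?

SPE: (High, Enter|Low, Out|High); Entry deterred. Incumbent net profit = 11

Work:
After Low K: Entrant enters (3 > 0)
After High K: Entrant stays out (-4 < 0)
Incumbent: Low → 8−2=6, High → 16−5=11
Incumbent chooses High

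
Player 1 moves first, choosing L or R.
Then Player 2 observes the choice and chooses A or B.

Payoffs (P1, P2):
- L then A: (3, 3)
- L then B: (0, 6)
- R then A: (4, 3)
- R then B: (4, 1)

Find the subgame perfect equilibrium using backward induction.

P1 plays R, P2 plays B after L and A after R; Payoff (4, 3)

Work:
Backward induction:
After L: P2 chooses B → P1 gets 0
After R: P2 chooses A → P1 gets 4
P1 chooses R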